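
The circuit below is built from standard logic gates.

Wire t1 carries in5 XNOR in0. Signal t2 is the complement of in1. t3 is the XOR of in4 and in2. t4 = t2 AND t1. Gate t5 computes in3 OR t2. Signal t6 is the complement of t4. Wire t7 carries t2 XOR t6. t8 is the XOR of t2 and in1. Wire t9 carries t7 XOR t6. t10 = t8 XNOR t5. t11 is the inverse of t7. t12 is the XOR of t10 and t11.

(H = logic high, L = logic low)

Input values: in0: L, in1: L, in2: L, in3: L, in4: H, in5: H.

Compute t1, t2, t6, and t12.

t1 = L, t2 = H, t6 = H, t12 = L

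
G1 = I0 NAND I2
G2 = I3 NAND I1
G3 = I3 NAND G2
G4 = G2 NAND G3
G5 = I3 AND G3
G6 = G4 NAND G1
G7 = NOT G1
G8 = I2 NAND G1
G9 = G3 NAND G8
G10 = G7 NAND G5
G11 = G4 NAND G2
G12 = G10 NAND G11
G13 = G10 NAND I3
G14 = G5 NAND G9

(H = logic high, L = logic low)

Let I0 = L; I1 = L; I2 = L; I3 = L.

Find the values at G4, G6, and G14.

G4 = L; G6 = H; G14 = H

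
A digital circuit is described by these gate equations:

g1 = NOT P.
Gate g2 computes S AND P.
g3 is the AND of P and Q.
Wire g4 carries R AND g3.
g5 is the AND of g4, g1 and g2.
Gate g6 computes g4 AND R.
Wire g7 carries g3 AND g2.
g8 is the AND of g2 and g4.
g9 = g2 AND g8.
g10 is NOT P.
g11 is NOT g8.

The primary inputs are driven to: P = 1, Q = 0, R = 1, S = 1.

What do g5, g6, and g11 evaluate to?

g1 = NOT P = NOT 1 = 0
g2 = S AND P = 1 AND 1 = 1
g3 = P AND Q = 1 AND 0 = 0
g4 = R AND g3 = 1 AND 0 = 0
g5 = g4 AND g1 AND g2 = 0 AND 0 AND 1 = 0
g6 = g4 AND R = 0 AND 1 = 0
g8 = g2 AND g4 = 1 AND 0 = 0
g11 = NOT g8 = NOT 0 = 1

g5 = 0; g6 = 0; g11 = 1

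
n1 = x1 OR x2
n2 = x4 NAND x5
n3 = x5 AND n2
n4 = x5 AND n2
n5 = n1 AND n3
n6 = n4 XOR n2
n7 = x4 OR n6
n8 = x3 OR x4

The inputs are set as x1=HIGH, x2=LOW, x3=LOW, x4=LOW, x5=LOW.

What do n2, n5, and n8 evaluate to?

n2 = HIGH, n5 = LOW, n8 = LOW

n1 = x1 OR x2 = HIGH OR LOW = HIGH
n2 = x4 NAND x5 = LOW NAND LOW = HIGH
n3 = x5 AND n2 = LOW AND HIGH = LOW
n5 = n1 AND n3 = HIGH AND LOW = LOW
n8 = x3 OR x4 = LOW OR LOW = LOW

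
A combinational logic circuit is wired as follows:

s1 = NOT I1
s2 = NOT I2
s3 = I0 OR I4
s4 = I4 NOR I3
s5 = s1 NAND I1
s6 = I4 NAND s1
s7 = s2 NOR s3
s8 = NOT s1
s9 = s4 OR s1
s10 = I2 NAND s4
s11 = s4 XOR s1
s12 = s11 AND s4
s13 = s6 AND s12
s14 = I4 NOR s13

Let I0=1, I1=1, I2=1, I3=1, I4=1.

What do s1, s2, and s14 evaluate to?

s1 = NOT I1 = NOT 1 = 0
s2 = NOT I2 = NOT 1 = 0
s4 = I4 NOR I3 = 1 NOR 1 = 0
s6 = I4 NAND s1 = 1 NAND 0 = 1
s11 = s4 XOR s1 = 0 XOR 0 = 0
s12 = s11 AND s4 = 0 AND 0 = 0
s13 = s6 AND s12 = 1 AND 0 = 0
s14 = I4 NOR s13 = 1 NOR 0 = 0

s1 = 0, s2 = 0, s14 = 0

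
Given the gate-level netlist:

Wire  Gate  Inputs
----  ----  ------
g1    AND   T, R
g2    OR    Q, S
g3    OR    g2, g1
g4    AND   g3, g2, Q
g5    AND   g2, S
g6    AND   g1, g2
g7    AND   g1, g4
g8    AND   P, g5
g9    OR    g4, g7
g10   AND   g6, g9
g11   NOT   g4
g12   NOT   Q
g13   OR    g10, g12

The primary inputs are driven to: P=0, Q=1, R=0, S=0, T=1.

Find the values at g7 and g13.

g1 = T AND R = 1 AND 0 = 0
g2 = Q OR S = 1 OR 0 = 1
g3 = g2 OR g1 = 1 OR 0 = 1
g4 = g3 AND g2 AND Q = 1 AND 1 AND 1 = 1
g6 = g1 AND g2 = 0 AND 1 = 0
g7 = g1 AND g4 = 0 AND 1 = 0
g9 = g4 OR g7 = 1 OR 0 = 1
g10 = g6 AND g9 = 0 AND 1 = 0
g12 = NOT Q = NOT 1 = 0
g13 = g10 OR g12 = 0 OR 0 = 0

g7 = 0; g13 = 0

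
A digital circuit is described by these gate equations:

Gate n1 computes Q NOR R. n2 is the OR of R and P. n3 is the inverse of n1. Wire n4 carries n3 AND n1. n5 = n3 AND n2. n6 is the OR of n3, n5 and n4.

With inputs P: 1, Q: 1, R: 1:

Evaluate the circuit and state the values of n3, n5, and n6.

n3 = 1  n5 = 1  n6 = 1

n1 = Q NOR R = 1 NOR 1 = 0
n2 = R OR P = 1 OR 1 = 1
n3 = NOT n1 = NOT 0 = 1
n4 = n3 AND n1 = 1 AND 0 = 0
n5 = n3 AND n2 = 1 AND 1 = 1
n6 = n3 OR n5 OR n4 = 1 OR 1 OR 0 = 1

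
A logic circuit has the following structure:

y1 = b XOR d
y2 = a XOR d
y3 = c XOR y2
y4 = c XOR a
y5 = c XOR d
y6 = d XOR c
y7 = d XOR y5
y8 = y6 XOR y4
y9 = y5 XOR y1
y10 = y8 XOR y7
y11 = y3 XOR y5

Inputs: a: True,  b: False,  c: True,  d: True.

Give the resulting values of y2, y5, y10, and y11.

y2 = a XOR d = True XOR True = False
y3 = c XOR y2 = True XOR False = True
y4 = c XOR a = True XOR True = False
y5 = c XOR d = True XOR True = False
y6 = d XOR c = True XOR True = False
y7 = d XOR y5 = True XOR False = True
y8 = y6 XOR y4 = False XOR False = False
y10 = y8 XOR y7 = False XOR True = True
y11 = y3 XOR y5 = True XOR False = True

y2 = False  y5 = False  y10 = True  y11 = True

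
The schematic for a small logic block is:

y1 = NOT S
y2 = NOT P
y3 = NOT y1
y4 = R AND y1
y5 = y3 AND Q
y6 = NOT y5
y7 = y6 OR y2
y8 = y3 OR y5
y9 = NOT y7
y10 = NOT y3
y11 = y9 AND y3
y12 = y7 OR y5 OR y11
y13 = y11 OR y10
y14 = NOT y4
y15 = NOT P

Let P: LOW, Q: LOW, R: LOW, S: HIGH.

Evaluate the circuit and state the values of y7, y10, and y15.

y1 = NOT S = NOT HIGH = LOW
y2 = NOT P = NOT LOW = HIGH
y3 = NOT y1 = NOT LOW = HIGH
y5 = y3 AND Q = HIGH AND LOW = LOW
y6 = NOT y5 = NOT LOW = HIGH
y7 = y6 OR y2 = HIGH OR HIGH = HIGH
y10 = NOT y3 = NOT HIGH = LOW
y15 = NOT P = NOT LOW = HIGH

y7 = HIGH  y10 = LOW  y15 = HIGH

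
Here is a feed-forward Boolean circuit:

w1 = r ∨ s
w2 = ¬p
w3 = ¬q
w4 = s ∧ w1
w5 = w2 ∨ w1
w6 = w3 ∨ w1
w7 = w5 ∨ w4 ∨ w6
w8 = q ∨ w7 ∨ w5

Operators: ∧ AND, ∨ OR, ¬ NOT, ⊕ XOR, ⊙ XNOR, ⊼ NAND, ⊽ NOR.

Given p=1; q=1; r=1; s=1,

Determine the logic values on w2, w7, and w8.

w1 = r OR s = 1 OR 1 = 1
w2 = NOT p = NOT 1 = 0
w3 = NOT q = NOT 1 = 0
w4 = s AND w1 = 1 AND 1 = 1
w5 = w2 OR w1 = 0 OR 1 = 1
w6 = w3 OR w1 = 0 OR 1 = 1
w7 = w5 OR w4 OR w6 = 1 OR 1 OR 1 = 1
w8 = q OR w7 OR w5 = 1 OR 1 OR 1 = 1

w2 = 0; w7 = 1; w8 = 1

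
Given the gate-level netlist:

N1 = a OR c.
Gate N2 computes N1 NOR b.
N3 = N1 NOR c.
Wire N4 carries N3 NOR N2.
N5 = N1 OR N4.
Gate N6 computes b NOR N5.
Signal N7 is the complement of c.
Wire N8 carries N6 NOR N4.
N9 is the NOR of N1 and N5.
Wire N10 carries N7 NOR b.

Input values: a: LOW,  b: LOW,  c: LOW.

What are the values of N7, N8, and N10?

N1 = a OR c = LOW OR LOW = LOW
N2 = N1 NOR b = LOW NOR LOW = HIGH
N3 = N1 NOR c = LOW NOR LOW = HIGH
N4 = N3 NOR N2 = HIGH NOR HIGH = LOW
N5 = N1 OR N4 = LOW OR LOW = LOW
N6 = b NOR N5 = LOW NOR LOW = HIGH
N7 = NOT c = NOT LOW = HIGH
N8 = N6 NOR N4 = HIGH NOR LOW = LOW
N10 = N7 NOR b = HIGH NOR LOW = LOW

N7 = HIGH; N8 = LOW; N10 = LOW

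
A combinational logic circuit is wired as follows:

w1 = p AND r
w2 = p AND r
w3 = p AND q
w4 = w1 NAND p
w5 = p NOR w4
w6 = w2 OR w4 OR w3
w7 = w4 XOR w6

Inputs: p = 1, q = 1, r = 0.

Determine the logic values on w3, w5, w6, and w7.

w3 = 1; w5 = 0; w6 = 1; w7 = 0

w1 = p AND r = 1 AND 0 = 0
w2 = p AND r = 1 AND 0 = 0
w3 = p AND q = 1 AND 1 = 1
w4 = w1 NAND p = 0 NAND 1 = 1
w5 = p NOR w4 = 1 NOR 1 = 0
w6 = w2 OR w4 OR w3 = 0 OR 1 OR 1 = 1
w7 = w4 XOR w6 = 1 XOR 1 = 0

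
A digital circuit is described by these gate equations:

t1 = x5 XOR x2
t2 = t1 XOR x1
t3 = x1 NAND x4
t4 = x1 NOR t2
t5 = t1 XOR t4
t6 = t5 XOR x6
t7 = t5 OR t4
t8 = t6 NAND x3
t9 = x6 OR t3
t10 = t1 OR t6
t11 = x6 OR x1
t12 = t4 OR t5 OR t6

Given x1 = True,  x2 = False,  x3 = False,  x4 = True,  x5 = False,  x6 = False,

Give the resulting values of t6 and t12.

t6 = False, t12 = False

t1 = x5 XOR x2 = False XOR False = False
t2 = t1 XOR x1 = False XOR True = True
t4 = x1 NOR t2 = True NOR True = False
t5 = t1 XOR t4 = False XOR False = False
t6 = t5 XOR x6 = False XOR False = False
t12 = t4 OR t5 OR t6 = False OR False OR False = False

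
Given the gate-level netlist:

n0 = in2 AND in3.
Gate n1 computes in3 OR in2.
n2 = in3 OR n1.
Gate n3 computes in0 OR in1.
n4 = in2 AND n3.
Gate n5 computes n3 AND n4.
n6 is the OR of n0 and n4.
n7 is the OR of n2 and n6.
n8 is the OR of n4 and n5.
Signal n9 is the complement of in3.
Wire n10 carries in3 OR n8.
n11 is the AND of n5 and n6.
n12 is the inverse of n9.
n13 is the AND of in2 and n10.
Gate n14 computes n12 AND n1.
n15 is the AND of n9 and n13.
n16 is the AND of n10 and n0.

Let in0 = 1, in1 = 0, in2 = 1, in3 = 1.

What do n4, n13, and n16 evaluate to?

n4 = 1, n13 = 1, n16 = 1

n0 = in2 AND in3 = 1 AND 1 = 1
n3 = in0 OR in1 = 1 OR 0 = 1
n4 = in2 AND n3 = 1 AND 1 = 1
n5 = n3 AND n4 = 1 AND 1 = 1
n8 = n4 OR n5 = 1 OR 1 = 1
n10 = in3 OR n8 = 1 OR 1 = 1
n13 = in2 AND n10 = 1 AND 1 = 1
n16 = n10 AND n0 = 1 AND 1 = 1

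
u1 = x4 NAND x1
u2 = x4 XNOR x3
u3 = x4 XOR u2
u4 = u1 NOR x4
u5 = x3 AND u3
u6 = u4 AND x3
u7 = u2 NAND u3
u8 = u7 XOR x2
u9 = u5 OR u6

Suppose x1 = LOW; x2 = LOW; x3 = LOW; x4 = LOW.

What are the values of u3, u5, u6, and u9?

u3 = HIGH; u5 = LOW; u6 = LOW; u9 = LOW

u1 = x4 NAND x1 = LOW NAND LOW = HIGH
u2 = x4 XNOR x3 = LOW XNOR LOW = HIGH
u3 = x4 XOR u2 = LOW XOR HIGH = HIGH
u4 = u1 NOR x4 = HIGH NOR LOW = LOW
u5 = x3 AND u3 = LOW AND HIGH = LOW
u6 = u4 AND x3 = LOW AND LOW = LOW
u9 = u5 OR u6 = LOW OR LOW = LOW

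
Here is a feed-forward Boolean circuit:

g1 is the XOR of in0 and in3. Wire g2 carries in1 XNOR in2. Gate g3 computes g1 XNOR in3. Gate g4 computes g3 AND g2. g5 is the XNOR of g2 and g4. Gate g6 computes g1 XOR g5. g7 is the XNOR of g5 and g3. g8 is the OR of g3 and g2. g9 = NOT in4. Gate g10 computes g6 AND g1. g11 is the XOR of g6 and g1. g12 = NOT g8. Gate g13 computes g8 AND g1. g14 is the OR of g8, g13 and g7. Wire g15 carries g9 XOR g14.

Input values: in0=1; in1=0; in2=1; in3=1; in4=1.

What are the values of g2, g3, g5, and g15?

g1 = in0 XOR in3 = 1 XOR 1 = 0
g2 = in1 XNOR in2 = 0 XNOR 1 = 0
g3 = g1 XNOR in3 = 0 XNOR 1 = 0
g4 = g3 AND g2 = 0 AND 0 = 0
g5 = g2 XNOR g4 = 0 XNOR 0 = 1
g7 = g5 XNOR g3 = 1 XNOR 0 = 0
g8 = g3 OR g2 = 0 OR 0 = 0
g9 = NOT in4 = NOT 1 = 0
g13 = g8 AND g1 = 0 AND 0 = 0
g14 = g8 OR g13 OR g7 = 0 OR 0 OR 0 = 0
g15 = g9 XOR g14 = 0 XOR 0 = 0

g2 = 0; g3 = 0; g5 = 1; g15 = 0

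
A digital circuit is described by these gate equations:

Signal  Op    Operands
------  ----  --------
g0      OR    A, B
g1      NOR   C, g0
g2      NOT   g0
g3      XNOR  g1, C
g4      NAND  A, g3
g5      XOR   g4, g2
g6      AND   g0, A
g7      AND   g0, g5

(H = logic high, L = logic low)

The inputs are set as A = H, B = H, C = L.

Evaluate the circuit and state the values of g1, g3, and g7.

g0 = A OR B = H OR H = H
g1 = C NOR g0 = L NOR H = L
g2 = NOT g0 = NOT H = L
g3 = g1 XNOR C = L XNOR L = H
g4 = A NAND g3 = H NAND H = L
g5 = g4 XOR g2 = L XOR L = L
g7 = g0 AND g5 = H AND L = L

g1 = L, g3 = H, g7 = L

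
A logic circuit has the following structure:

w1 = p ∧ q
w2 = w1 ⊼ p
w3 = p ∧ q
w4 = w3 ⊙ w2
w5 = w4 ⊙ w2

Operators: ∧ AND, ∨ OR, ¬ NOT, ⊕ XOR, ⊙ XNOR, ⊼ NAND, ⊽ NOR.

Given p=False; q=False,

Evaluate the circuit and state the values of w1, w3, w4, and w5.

w1 = p AND q = False AND False = False
w2 = w1 NAND p = False NAND False = True
w3 = p AND q = False AND False = False
w4 = w3 XNOR w2 = False XNOR True = False
w5 = w4 XNOR w2 = False XNOR True = False

w1 = False, w3 = False, w4 = False, w5 = False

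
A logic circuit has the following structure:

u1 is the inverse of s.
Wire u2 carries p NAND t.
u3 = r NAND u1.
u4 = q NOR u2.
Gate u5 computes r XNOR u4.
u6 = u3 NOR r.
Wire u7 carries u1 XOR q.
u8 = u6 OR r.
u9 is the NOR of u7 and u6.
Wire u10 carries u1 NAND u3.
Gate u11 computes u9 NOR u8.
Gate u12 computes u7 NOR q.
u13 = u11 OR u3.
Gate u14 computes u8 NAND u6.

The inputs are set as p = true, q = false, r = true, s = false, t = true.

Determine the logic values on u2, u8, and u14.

u1 = NOT s = NOT false = true
u2 = p NAND t = true NAND true = false
u3 = r NAND u1 = true NAND true = false
u6 = u3 NOR r = false NOR true = false
u8 = u6 OR r = false OR true = true
u14 = u8 NAND u6 = true NAND false = true

u2 = false, u8 = true, u14 = true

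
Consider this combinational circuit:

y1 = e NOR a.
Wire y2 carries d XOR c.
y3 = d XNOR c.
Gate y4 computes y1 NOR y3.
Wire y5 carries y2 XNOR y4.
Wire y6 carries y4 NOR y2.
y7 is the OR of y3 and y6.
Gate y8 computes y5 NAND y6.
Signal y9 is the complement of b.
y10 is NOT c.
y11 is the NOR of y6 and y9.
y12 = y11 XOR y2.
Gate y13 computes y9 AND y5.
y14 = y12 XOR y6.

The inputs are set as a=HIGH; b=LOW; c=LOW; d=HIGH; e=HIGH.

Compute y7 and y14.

y7 = LOW, y14 = HIGH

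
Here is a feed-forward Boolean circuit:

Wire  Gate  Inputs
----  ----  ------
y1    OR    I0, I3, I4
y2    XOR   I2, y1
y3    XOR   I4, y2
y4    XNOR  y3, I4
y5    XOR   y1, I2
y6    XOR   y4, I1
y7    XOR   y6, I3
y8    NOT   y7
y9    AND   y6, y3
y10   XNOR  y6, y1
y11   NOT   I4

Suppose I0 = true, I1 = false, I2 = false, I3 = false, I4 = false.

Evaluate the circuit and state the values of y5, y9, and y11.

y1 = I0 OR I3 OR I4 = true OR false OR false = true
y2 = I2 XOR y1 = false XOR true = true
y3 = I4 XOR y2 = false XOR true = true
y4 = y3 XNOR I4 = true XNOR false = false
y5 = y1 XOR I2 = true XOR false = true
y6 = y4 XOR I1 = false XOR false = false
y9 = y6 AND y3 = false AND true = false
y11 = NOT I4 = NOT false = true

y5 = true; y9 = false; y11 = true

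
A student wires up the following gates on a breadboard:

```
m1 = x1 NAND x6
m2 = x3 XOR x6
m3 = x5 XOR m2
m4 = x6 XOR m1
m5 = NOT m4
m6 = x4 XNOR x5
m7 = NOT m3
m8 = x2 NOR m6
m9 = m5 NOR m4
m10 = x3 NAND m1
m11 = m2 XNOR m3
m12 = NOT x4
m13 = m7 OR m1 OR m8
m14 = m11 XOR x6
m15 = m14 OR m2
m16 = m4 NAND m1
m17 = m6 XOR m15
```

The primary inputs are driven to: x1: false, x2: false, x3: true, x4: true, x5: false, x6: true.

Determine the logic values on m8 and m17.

m8 = true; m17 = false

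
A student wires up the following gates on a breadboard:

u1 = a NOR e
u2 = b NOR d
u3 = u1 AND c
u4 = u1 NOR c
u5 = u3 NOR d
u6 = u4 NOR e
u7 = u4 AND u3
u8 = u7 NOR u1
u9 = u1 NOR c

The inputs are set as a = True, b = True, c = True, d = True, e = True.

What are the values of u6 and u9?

u6 = False, u9 = False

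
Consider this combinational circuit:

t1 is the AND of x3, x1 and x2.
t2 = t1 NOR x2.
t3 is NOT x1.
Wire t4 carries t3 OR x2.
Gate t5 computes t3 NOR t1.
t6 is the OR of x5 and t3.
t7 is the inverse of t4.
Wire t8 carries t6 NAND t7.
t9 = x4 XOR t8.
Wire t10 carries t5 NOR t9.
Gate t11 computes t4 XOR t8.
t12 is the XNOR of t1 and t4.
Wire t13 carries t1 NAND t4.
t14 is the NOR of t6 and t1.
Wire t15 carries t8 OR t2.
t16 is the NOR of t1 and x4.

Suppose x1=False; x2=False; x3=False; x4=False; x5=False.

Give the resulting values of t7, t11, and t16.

t7 = False, t11 = False, t16 = True

t1 = x3 AND x1 AND x2 = False AND False AND False = False
t3 = NOT x1 = NOT False = True
t4 = t3 OR x2 = True OR False = True
t6 = x5 OR t3 = False OR True = True
t7 = NOT t4 = NOT True = False
t8 = t6 NAND t7 = True NAND False = True
t11 = t4 XOR t8 = True XOR True = False
t16 = t1 NOR x4 = False NOR False = True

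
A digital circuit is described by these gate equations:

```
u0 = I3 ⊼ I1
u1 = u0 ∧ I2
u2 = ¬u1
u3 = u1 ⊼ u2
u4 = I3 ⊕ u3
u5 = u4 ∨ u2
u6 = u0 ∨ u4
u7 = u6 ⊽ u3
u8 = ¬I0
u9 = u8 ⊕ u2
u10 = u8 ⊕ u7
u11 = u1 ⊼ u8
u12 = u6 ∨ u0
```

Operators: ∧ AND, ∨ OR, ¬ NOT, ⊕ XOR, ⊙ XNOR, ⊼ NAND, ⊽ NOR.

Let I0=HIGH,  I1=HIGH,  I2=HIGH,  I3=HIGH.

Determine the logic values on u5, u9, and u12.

u0 = I3 NAND I1 = HIGH NAND HIGH = LOW
u1 = u0 AND I2 = LOW AND HIGH = LOW
u2 = NOT u1 = NOT LOW = HIGH
u3 = u1 NAND u2 = LOW NAND HIGH = HIGH
u4 = I3 XOR u3 = HIGH XOR HIGH = LOW
u5 = u4 OR u2 = LOW OR HIGH = HIGH
u6 = u0 OR u4 = LOW OR LOW = LOW
u8 = NOT I0 = NOT HIGH = LOW
u9 = u8 XOR u2 = LOW XOR HIGH = HIGH
u12 = u6 OR u0 = LOW OR LOW = LOW

u5 = HIGH, u9 = HIGH, u12 = LOW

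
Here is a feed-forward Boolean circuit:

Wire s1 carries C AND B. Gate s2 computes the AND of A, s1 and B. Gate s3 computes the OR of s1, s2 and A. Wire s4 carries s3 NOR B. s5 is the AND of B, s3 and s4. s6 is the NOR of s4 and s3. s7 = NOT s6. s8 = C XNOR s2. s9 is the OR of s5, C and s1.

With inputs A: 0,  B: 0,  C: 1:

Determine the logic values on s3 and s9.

s1 = C AND B = 1 AND 0 = 0
s2 = A AND s1 AND B = 0 AND 0 AND 0 = 0
s3 = s1 OR s2 OR A = 0 OR 0 OR 0 = 0
s4 = s3 NOR B = 0 NOR 0 = 1
s5 = B AND s3 AND s4 = 0 AND 0 AND 1 = 0
s9 = s5 OR C OR s1 = 0 OR 1 OR 0 = 1

s3 = 0; s9 = 1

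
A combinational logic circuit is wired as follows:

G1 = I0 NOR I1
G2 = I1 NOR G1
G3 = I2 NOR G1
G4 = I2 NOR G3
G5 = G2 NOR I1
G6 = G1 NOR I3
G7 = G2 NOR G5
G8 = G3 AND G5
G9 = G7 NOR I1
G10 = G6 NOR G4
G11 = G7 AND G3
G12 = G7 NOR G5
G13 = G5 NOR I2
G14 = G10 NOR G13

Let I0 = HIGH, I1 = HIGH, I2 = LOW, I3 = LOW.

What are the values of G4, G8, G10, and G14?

G1 = I0 NOR I1 = HIGH NOR HIGH = LOW
G2 = I1 NOR G1 = HIGH NOR LOW = LOW
G3 = I2 NOR G1 = LOW NOR LOW = HIGH
G4 = I2 NOR G3 = LOW NOR HIGH = LOW
G5 = G2 NOR I1 = LOW NOR HIGH = LOW
G6 = G1 NOR I3 = LOW NOR LOW = HIGH
G8 = G3 AND G5 = HIGH AND LOW = LOW
G10 = G6 NOR G4 = HIGH NOR LOW = LOW
G13 = G5 NOR I2 = LOW NOR LOW = HIGH
G14 = G10 NOR G13 = LOW NOR HIGH = LOW

G4 = LOW; G8 = LOW; G10 = LOW; G14 = LOW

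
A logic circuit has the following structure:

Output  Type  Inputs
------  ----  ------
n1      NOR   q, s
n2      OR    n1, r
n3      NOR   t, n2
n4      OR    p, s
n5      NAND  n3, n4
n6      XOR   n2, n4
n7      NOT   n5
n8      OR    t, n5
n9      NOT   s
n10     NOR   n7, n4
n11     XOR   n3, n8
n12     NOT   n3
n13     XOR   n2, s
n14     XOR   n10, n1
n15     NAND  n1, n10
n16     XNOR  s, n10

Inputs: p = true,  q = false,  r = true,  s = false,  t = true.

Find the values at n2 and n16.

n2 = true  n16 = true

n1 = q NOR s = false NOR false = true
n2 = n1 OR r = true OR true = true
n3 = t NOR n2 = true NOR true = false
n4 = p OR s = true OR false = true
n5 = n3 NAND n4 = false NAND true = true
n7 = NOT n5 = NOT true = false
n10 = n7 NOR n4 = false NOR true = false
n16 = s XNOR n10 = false XNOR false = true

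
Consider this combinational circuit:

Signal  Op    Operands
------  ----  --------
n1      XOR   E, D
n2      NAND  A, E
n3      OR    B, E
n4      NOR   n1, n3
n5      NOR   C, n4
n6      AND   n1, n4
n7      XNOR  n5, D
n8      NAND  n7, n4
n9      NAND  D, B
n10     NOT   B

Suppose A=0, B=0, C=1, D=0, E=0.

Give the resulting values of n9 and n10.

n9 = D NAND B = 0 NAND 0 = 1
n10 = NOT B = NOT 0 = 1

n9 = 1, n10 = 1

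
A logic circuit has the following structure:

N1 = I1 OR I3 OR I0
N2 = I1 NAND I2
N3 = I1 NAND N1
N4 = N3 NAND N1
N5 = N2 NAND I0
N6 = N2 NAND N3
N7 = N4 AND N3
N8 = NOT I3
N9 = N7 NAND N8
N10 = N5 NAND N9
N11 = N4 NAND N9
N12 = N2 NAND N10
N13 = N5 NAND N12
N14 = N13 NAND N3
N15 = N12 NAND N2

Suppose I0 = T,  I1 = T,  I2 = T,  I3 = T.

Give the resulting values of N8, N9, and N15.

N1 = I1 OR I3 OR I0 = T OR T OR T = T
N2 = I1 NAND I2 = T NAND T = F
N3 = I1 NAND N1 = T NAND T = F
N4 = N3 NAND N1 = F NAND T = T
N5 = N2 NAND I0 = F NAND T = T
N7 = N4 AND N3 = T AND F = F
N8 = NOT I3 = NOT T = F
N9 = N7 NAND N8 = F NAND F = T
N10 = N5 NAND N9 = T NAND T = F
N12 = N2 NAND N10 = F NAND F = T
N15 = N12 NAND N2 = T NAND F = T

N8 = F  N9 = T  N15 = T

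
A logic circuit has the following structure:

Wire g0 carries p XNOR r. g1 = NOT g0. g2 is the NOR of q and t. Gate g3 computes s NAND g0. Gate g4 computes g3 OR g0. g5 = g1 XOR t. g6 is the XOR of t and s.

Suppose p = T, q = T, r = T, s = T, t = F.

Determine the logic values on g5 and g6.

g0 = p XNOR r = T XNOR T = T
g1 = NOT g0 = NOT T = F
g5 = g1 XOR t = F XOR F = F
g6 = t XOR s = F XOR T = T

g5 = F, g6 = T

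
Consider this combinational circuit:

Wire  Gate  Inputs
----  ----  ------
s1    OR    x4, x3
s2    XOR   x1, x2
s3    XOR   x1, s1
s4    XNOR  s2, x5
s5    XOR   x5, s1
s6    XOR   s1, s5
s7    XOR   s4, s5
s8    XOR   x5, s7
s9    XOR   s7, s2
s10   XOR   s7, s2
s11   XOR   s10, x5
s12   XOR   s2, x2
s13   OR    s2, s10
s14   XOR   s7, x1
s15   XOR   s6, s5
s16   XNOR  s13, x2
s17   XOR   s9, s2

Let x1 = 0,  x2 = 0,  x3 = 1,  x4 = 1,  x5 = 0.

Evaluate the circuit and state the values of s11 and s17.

s1 = x4 OR x3 = 1 OR 1 = 1
s2 = x1 XOR x2 = 0 XOR 0 = 0
s4 = s2 XNOR x5 = 0 XNOR 0 = 1
s5 = x5 XOR s1 = 0 XOR 1 = 1
s7 = s4 XOR s5 = 1 XOR 1 = 0
s9 = s7 XOR s2 = 0 XOR 0 = 0
s10 = s7 XOR s2 = 0 XOR 0 = 0
s11 = s10 XOR x5 = 0 XOR 0 = 0
s17 = s9 XOR s2 = 0 XOR 0 = 0

s11 = 0, s17 = 0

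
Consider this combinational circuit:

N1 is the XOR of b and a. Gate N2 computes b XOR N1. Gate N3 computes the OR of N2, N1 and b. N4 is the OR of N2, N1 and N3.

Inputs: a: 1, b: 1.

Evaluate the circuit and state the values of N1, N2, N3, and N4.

N1 = b XOR a = 1 XOR 1 = 0
N2 = b XOR N1 = 1 XOR 0 = 1
N3 = N2 OR N1 OR b = 1 OR 0 OR 1 = 1
N4 = N2 OR N1 OR N3 = 1 OR 0 OR 1 = 1

N1 = 0  N2 = 1  N3 = 1  N4 = 1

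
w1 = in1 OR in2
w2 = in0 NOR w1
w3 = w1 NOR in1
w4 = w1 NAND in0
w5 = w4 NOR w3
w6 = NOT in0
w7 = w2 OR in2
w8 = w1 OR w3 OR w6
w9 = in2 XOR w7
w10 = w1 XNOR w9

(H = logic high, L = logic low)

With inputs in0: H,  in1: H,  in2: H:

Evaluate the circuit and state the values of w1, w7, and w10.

w1 = in1 OR in2 = H OR H = H
w2 = in0 NOR w1 = H NOR H = L
w7 = w2 OR in2 = L OR H = H
w9 = in2 XOR w7 = H XOR H = L
w10 = w1 XNOR w9 = H XNOR L = L

w1 = H, w7 = H, w10 = L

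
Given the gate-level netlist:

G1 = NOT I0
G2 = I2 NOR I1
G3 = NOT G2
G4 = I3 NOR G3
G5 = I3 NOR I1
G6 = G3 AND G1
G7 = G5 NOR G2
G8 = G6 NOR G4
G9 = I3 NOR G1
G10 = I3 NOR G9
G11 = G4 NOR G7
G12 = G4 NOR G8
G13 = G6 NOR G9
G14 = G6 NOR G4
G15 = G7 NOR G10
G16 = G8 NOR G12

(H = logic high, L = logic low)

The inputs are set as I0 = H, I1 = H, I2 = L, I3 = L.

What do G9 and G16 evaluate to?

G9 = H, G16 = L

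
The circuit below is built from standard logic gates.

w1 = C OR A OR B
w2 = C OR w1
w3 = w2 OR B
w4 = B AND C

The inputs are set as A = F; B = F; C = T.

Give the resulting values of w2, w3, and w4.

w2 = T, w3 = T, w4 = F

w1 = C OR A OR B = T OR F OR F = T
w2 = C OR w1 = T OR T = T
w3 = w2 OR B = T OR F = T
w4 = B AND C = F AND T = F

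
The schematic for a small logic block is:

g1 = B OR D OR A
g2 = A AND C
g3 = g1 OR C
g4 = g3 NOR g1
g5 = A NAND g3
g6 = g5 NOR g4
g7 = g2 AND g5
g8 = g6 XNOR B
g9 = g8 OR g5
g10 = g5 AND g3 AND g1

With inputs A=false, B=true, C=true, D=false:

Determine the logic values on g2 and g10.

g2 = false; g10 = true

g1 = B OR D OR A = true OR false OR false = true
g2 = A AND C = false AND true = false
g3 = g1 OR C = true OR true = true
g5 = A NAND g3 = false NAND true = true
g10 = g5 AND g3 AND g1 = true AND true AND true = true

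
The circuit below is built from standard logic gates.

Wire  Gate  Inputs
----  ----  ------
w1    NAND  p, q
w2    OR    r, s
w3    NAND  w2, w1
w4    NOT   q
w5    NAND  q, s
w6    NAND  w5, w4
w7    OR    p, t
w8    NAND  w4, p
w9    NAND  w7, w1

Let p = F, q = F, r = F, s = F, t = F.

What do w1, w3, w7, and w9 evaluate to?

w1 = T, w3 = T, w7 = F, w9 = T

w1 = p NAND q = F NAND F = T
w2 = r OR s = F OR F = F
w3 = w2 NAND w1 = F NAND T = T
w7 = p OR t = F OR F = F
w9 = w7 NAND w1 = F NAND T = T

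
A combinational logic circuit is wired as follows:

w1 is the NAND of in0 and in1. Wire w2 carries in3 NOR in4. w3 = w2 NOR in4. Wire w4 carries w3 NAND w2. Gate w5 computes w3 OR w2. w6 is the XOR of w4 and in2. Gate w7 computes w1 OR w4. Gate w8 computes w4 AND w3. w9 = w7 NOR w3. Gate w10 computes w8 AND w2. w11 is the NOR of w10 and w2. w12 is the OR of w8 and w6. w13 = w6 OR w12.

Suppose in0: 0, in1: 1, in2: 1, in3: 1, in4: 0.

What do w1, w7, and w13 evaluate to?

w1 = in0 NAND in1 = 0 NAND 1 = 1
w2 = in3 NOR in4 = 1 NOR 0 = 0
w3 = w2 NOR in4 = 0 NOR 0 = 1
w4 = w3 NAND w2 = 1 NAND 0 = 1
w6 = w4 XOR in2 = 1 XOR 1 = 0
w7 = w1 OR w4 = 1 OR 1 = 1
w8 = w4 AND w3 = 1 AND 1 = 1
w12 = w8 OR w6 = 1 OR 0 = 1
w13 = w6 OR w12 = 0 OR 1 = 1

w1 = 1; w7 = 1; w13 = 1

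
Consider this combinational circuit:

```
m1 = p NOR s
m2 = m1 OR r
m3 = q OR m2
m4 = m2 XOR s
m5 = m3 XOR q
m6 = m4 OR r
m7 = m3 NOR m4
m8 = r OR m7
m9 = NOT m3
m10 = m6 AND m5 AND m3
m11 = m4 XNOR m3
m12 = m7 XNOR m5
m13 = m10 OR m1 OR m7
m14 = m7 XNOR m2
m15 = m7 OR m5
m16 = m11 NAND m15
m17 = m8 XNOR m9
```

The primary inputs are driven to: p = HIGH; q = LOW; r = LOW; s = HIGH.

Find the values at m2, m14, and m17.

m1 = p NOR s = HIGH NOR HIGH = LOW
m2 = m1 OR r = LOW OR LOW = LOW
m3 = q OR m2 = LOW OR LOW = LOW
m4 = m2 XOR s = LOW XOR HIGH = HIGH
m7 = m3 NOR m4 = LOW NOR HIGH = LOW
m8 = r OR m7 = LOW OR LOW = LOW
m9 = NOT m3 = NOT LOW = HIGH
m14 = m7 XNOR m2 = LOW XNOR LOW = HIGH
m17 = m8 XNOR m9 = LOW XNOR HIGH = LOW

m2 = LOW  m14 = HIGH  m17 = LOW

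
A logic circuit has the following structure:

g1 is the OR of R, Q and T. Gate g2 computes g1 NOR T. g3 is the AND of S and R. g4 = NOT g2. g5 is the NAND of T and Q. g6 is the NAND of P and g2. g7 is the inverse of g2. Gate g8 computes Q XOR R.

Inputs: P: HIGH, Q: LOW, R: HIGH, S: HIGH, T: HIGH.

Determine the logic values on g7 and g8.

g7 = HIGH, g8 = HIGH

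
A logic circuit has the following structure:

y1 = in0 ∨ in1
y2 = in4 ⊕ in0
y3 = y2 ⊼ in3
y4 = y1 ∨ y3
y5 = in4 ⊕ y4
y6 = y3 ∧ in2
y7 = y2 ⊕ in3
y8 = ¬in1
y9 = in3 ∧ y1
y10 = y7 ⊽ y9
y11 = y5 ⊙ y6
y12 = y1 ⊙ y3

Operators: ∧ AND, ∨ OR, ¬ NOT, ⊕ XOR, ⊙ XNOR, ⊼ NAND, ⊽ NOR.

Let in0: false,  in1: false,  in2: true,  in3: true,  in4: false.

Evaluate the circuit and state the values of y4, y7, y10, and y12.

y4 = true  y7 = true  y10 = false  y12 = false

y1 = in0 OR in1 = false OR false = false
y2 = in4 XOR in0 = false XOR false = false
y3 = y2 NAND in3 = false NAND true = true
y4 = y1 OR y3 = false OR true = true
y7 = y2 XOR in3 = false XOR true = true
y9 = in3 AND y1 = true AND false = false
y10 = y7 NOR y9 = true NOR false = false
y12 = y1 XNOR y3 = false XNOR true = false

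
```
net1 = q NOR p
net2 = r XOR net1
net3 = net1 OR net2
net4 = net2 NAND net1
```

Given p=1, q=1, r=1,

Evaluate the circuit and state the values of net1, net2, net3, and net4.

net1 = 0  net2 = 1  net3 = 1  net4 = 1

net1 = q NOR p = 1 NOR 1 = 0
net2 = r XOR net1 = 1 XOR 0 = 1
net3 = net1 OR net2 = 0 OR 1 = 1
net4 = net2 NAND net1 = 1 NAND 0 = 1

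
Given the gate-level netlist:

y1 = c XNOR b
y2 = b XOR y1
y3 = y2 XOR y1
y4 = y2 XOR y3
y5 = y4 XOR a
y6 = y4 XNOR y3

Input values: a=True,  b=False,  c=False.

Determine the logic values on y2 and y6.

y1 = c XNOR b = False XNOR False = True
y2 = b XOR y1 = False XOR True = True
y3 = y2 XOR y1 = True XOR True = False
y4 = y2 XOR y3 = True XOR False = True
y6 = y4 XNOR y3 = True XNOR False = False

y2 = True, y6 = False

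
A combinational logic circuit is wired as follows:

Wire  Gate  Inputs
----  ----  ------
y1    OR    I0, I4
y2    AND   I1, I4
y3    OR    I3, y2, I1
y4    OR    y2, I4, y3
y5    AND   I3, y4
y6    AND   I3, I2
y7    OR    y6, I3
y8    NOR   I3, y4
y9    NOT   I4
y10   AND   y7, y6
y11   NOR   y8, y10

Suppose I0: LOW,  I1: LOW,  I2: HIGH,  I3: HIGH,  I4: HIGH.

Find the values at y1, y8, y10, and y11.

y1 = I0 OR I4 = LOW OR HIGH = HIGH
y2 = I1 AND I4 = LOW AND HIGH = LOW
y3 = I3 OR y2 OR I1 = HIGH OR LOW OR LOW = HIGH
y4 = y2 OR I4 OR y3 = LOW OR HIGH OR HIGH = HIGH
y6 = I3 AND I2 = HIGH AND HIGH = HIGH
y7 = y6 OR I3 = HIGH OR HIGH = HIGH
y8 = I3 NOR y4 = HIGH NOR HIGH = LOW
y10 = y7 AND y6 = HIGH AND HIGH = HIGH
y11 = y8 NOR y10 = LOW NOR HIGH = LOW

y1 = HIGH, y8 = LOW, y10 = HIGH, y11 = LOW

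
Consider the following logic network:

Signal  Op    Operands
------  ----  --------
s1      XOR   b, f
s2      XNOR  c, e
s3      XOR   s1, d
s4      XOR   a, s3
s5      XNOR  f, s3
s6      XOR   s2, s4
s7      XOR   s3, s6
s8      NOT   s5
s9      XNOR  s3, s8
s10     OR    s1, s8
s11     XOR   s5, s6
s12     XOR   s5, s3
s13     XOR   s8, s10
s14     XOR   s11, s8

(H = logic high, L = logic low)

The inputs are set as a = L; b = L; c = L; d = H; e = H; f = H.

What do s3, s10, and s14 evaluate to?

s1 = b XOR f = L XOR H = H
s2 = c XNOR e = L XNOR H = L
s3 = s1 XOR d = H XOR H = L
s4 = a XOR s3 = L XOR L = L
s5 = f XNOR s3 = H XNOR L = L
s6 = s2 XOR s4 = L XOR L = L
s8 = NOT s5 = NOT L = H
s10 = s1 OR s8 = H OR H = H
s11 = s5 XOR s6 = L XOR L = L
s14 = s11 XOR s8 = L XOR H = H

s3 = L, s10 = H, s14 = H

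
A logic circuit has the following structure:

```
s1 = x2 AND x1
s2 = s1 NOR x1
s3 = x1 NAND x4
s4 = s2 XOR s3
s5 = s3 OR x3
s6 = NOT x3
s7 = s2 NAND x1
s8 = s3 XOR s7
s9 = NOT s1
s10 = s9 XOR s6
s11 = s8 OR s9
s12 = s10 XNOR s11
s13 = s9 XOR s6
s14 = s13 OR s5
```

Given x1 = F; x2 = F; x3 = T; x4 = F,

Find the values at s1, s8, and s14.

s1 = F, s8 = F, s14 = T

s1 = x2 AND x1 = F AND F = F
s2 = s1 NOR x1 = F NOR F = T
s3 = x1 NAND x4 = F NAND F = T
s5 = s3 OR x3 = T OR T = T
s6 = NOT x3 = NOT T = F
s7 = s2 NAND x1 = T NAND F = T
s8 = s3 XOR s7 = T XOR T = F
s9 = NOT s1 = NOT F = T
s13 = s9 XOR s6 = T XOR F = T
s14 = s13 OR s5 = T OR T = T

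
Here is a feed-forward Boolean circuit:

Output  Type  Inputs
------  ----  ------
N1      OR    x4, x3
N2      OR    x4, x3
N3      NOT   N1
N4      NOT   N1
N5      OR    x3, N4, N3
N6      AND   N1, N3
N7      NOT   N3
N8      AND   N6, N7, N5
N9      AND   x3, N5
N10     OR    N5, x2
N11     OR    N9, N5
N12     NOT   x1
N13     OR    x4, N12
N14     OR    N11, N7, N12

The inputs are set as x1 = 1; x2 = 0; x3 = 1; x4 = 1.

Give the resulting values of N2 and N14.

N1 = x4 OR x3 = 1 OR 1 = 1
N2 = x4 OR x3 = 1 OR 1 = 1
N3 = NOT N1 = NOT 1 = 0
N4 = NOT N1 = NOT 1 = 0
N5 = x3 OR N4 OR N3 = 1 OR 0 OR 0 = 1
N7 = NOT N3 = NOT 0 = 1
N9 = x3 AND N5 = 1 AND 1 = 1
N11 = N9 OR N5 = 1 OR 1 = 1
N12 = NOT x1 = NOT 1 = 0
N14 = N11 OR N7 OR N12 = 1 OR 1 OR 0 = 1

N2 = 1, N14 = 1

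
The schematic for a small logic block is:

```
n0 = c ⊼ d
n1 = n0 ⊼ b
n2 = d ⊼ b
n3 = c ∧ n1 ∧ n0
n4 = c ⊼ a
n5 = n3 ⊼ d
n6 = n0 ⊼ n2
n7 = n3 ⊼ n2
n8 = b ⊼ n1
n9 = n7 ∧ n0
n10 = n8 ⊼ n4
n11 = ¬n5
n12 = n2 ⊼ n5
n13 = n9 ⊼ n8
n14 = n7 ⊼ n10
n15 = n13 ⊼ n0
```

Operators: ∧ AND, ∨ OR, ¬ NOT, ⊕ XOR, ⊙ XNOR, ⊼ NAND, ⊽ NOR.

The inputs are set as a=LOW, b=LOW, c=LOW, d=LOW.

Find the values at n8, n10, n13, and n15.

n0 = c NAND d = LOW NAND LOW = HIGH
n1 = n0 NAND b = HIGH NAND LOW = HIGH
n2 = d NAND b = LOW NAND LOW = HIGH
n3 = c AND n1 AND n0 = LOW AND HIGH AND HIGH = LOW
n4 = c NAND a = LOW NAND LOW = HIGH
n7 = n3 NAND n2 = LOW NAND HIGH = HIGH
n8 = b NAND n1 = LOW NAND HIGH = HIGH
n9 = n7 AND n0 = HIGH AND HIGH = HIGH
n10 = n8 NAND n4 = HIGH NAND HIGH = LOW
n13 = n9 NAND n8 = HIGH NAND HIGH = LOW
n15 = n13 NAND n0 = LOW NAND HIGH = HIGH

n8 = HIGH; n10 = LOW; n13 = LOW; n15 = HIGH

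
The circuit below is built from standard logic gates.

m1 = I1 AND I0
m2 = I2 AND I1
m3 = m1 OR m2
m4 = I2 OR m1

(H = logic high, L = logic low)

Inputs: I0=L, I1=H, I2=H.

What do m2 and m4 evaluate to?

m1 = I1 AND I0 = H AND L = L
m2 = I2 AND I1 = H AND H = H
m4 = I2 OR m1 = H OR L = H

m2 = H  m4 = H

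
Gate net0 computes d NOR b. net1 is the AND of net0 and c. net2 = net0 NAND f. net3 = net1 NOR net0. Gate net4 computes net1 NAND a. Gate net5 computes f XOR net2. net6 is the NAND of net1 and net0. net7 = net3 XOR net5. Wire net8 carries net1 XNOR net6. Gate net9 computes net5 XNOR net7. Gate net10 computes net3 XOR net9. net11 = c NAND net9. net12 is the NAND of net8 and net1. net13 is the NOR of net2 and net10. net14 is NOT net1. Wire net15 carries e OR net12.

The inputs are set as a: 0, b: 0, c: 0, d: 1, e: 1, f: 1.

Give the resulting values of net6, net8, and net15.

net0 = d NOR b = 1 NOR 0 = 0
net1 = net0 AND c = 0 AND 0 = 0
net6 = net1 NAND net0 = 0 NAND 0 = 1
net8 = net1 XNOR net6 = 0 XNOR 1 = 0
net12 = net8 NAND net1 = 0 NAND 0 = 1
net15 = e OR net12 = 1 OR 1 = 1

net6 = 1; net8 = 0; net15 = 1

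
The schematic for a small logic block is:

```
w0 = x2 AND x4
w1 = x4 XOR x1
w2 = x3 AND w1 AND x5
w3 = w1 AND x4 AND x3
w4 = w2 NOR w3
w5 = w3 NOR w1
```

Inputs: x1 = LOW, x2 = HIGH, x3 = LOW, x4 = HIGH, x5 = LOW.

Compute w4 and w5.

w1 = x4 XOR x1 = HIGH XOR LOW = HIGH
w2 = x3 AND w1 AND x5 = LOW AND HIGH AND LOW = LOW
w3 = w1 AND x4 AND x3 = HIGH AND HIGH AND LOW = LOW
w4 = w2 NOR w3 = LOW NOR LOW = HIGH
w5 = w3 NOR w1 = LOW NOR HIGH = LOW

w4 = HIGH  w5 = LOW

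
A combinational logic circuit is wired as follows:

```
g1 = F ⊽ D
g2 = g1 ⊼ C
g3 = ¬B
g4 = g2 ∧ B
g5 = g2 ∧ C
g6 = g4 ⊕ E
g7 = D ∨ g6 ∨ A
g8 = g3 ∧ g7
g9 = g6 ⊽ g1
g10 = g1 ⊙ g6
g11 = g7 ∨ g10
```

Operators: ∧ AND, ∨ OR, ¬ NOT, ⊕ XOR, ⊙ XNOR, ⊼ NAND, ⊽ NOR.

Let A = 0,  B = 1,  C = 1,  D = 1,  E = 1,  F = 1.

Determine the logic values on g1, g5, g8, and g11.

g1 = F NOR D = 1 NOR 1 = 0
g2 = g1 NAND C = 0 NAND 1 = 1
g3 = NOT B = NOT 1 = 0
g4 = g2 AND B = 1 AND 1 = 1
g5 = g2 AND C = 1 AND 1 = 1
g6 = g4 XOR E = 1 XOR 1 = 0
g7 = D OR g6 OR A = 1 OR 0 OR 0 = 1
g8 = g3 AND g7 = 0 AND 1 = 0
g10 = g1 XNOR g6 = 0 XNOR 0 = 1
g11 = g7 OR g10 = 1 OR 1 = 1

g1 = 0; g5 = 1; g8 = 0; g11 = 1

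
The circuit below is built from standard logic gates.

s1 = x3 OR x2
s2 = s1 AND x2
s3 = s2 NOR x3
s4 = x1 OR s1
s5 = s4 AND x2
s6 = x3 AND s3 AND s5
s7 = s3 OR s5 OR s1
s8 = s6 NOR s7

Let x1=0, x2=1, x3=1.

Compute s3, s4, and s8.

s1 = x3 OR x2 = 1 OR 1 = 1
s2 = s1 AND x2 = 1 AND 1 = 1
s3 = s2 NOR x3 = 1 NOR 1 = 0
s4 = x1 OR s1 = 0 OR 1 = 1
s5 = s4 AND x2 = 1 AND 1 = 1
s6 = x3 AND s3 AND s5 = 1 AND 0 AND 1 = 0
s7 = s3 OR s5 OR s1 = 0 OR 1 OR 1 = 1
s8 = s6 NOR s7 = 0 NOR 1 = 0

s3 = 0; s4 = 1; s8 = 0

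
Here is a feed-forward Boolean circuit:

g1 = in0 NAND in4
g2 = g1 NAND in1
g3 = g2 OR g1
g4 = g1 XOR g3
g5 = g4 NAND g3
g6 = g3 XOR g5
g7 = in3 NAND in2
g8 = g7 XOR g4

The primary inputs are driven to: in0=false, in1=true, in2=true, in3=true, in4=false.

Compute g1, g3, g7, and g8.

g1 = true, g3 = true, g7 = false, g8 = false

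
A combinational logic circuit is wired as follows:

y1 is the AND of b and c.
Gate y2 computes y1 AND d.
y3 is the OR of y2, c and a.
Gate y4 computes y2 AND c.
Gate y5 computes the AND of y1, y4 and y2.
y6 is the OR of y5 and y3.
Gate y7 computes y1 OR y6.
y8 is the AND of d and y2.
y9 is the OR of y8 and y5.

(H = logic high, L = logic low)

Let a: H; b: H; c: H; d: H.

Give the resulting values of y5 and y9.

y1 = b AND c = H AND H = H
y2 = y1 AND d = H AND H = H
y4 = y2 AND c = H AND H = H
y5 = y1 AND y4 AND y2 = H AND H AND H = H
y8 = d AND y2 = H AND H = H
y9 = y8 OR y5 = H OR H = H

y5 = H, y9 = H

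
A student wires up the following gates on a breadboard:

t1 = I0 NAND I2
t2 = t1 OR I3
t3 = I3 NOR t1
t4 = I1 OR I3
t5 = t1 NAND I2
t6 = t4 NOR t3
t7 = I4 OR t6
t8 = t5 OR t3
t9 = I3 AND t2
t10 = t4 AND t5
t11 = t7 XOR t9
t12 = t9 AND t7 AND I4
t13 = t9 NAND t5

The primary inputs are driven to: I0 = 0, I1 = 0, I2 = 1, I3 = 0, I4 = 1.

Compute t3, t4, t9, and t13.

t1 = I0 NAND I2 = 0 NAND 1 = 1
t2 = t1 OR I3 = 1 OR 0 = 1
t3 = I3 NOR t1 = 0 NOR 1 = 0
t4 = I1 OR I3 = 0 OR 0 = 0
t5 = t1 NAND I2 = 1 NAND 1 = 0
t9 = I3 AND t2 = 0 AND 1 = 0
t13 = t9 NAND t5 = 0 NAND 0 = 1

t3 = 0  t4 = 0  t9 = 0  t13 = 1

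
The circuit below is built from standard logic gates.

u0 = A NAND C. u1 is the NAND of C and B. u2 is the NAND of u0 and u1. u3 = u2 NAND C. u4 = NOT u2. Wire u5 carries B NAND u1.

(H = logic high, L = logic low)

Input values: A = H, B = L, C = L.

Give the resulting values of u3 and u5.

u3 = H  u5 = H

u0 = A NAND C = H NAND L = H
u1 = C NAND B = L NAND L = H
u2 = u0 NAND u1 = H NAND H = L
u3 = u2 NAND C = L NAND L = H
u5 = B NAND u1 = L NAND H = H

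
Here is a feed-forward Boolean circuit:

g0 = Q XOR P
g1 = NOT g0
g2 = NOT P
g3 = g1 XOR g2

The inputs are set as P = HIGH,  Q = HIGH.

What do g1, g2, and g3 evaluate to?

g0 = Q XOR P = HIGH XOR HIGH = LOW
g1 = NOT g0 = NOT LOW = HIGH
g2 = NOT P = NOT HIGH = LOW
g3 = g1 XOR g2 = HIGH XOR LOW = HIGH

g1 = HIGH, g2 = LOW, g3 = HIGH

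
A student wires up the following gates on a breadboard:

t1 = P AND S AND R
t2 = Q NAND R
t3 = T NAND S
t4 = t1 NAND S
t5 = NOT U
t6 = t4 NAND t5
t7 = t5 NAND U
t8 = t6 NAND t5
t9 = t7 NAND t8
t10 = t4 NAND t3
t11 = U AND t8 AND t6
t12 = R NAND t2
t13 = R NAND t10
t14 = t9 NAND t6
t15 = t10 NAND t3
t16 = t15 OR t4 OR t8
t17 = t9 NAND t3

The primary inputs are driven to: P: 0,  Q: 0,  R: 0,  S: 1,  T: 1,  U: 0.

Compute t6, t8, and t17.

t1 = P AND S AND R = 0 AND 1 AND 0 = 0
t3 = T NAND S = 1 NAND 1 = 0
t4 = t1 NAND S = 0 NAND 1 = 1
t5 = NOT U = NOT 0 = 1
t6 = t4 NAND t5 = 1 NAND 1 = 0
t7 = t5 NAND U = 1 NAND 0 = 1
t8 = t6 NAND t5 = 0 NAND 1 = 1
t9 = t7 NAND t8 = 1 NAND 1 = 0
t17 = t9 NAND t3 = 0 NAND 0 = 1

t6 = 0; t8 = 1; t17 = 1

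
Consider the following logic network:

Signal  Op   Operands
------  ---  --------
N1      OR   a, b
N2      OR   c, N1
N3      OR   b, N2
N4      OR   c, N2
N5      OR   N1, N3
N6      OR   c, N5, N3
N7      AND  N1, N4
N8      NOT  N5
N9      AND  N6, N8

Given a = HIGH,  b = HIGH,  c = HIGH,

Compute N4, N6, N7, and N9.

N1 = a OR b = HIGH OR HIGH = HIGH
N2 = c OR N1 = HIGH OR HIGH = HIGH
N3 = b OR N2 = HIGH OR HIGH = HIGH
N4 = c OR N2 = HIGH OR HIGH = HIGH
N5 = N1 OR N3 = HIGH OR HIGH = HIGH
N6 = c OR N5 OR N3 = HIGH OR HIGH OR HIGH = HIGH
N7 = N1 AND N4 = HIGH AND HIGH = HIGH
N8 = NOT N5 = NOT HIGH = LOW
N9 = N6 AND N8 = HIGH AND LOW = LOW

N4 = HIGH, N6 = HIGH, N7 = HIGH, N9 = LOW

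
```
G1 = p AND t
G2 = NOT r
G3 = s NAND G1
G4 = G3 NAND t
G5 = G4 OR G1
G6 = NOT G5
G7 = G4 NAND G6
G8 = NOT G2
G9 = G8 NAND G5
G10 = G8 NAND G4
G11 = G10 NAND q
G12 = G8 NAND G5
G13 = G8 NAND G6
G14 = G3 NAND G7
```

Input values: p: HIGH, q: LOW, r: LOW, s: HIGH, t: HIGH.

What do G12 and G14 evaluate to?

G12 = HIGH, G14 = HIGH

G1 = p AND t = HIGH AND HIGH = HIGH
G2 = NOT r = NOT LOW = HIGH
G3 = s NAND G1 = HIGH NAND HIGH = LOW
G4 = G3 NAND t = LOW NAND HIGH = HIGH
G5 = G4 OR G1 = HIGH OR HIGH = HIGH
G6 = NOT G5 = NOT HIGH = LOW
G7 = G4 NAND G6 = HIGH NAND LOW = HIGH
G8 = NOT G2 = NOT HIGH = LOW
G12 = G8 NAND G5 = LOW NAND HIGH = HIGH
G14 = G3 NAND G7 = LOW NAND HIGH = HIGH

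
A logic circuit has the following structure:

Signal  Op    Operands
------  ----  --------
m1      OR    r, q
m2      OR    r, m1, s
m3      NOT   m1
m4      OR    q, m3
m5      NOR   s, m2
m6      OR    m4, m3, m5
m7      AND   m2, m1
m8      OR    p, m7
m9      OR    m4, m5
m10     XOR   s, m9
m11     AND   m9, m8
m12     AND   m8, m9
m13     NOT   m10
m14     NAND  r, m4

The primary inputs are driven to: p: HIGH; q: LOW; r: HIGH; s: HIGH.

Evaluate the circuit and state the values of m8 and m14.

m8 = HIGH, m14 = HIGH

m1 = r OR q = HIGH OR LOW = HIGH
m2 = r OR m1 OR s = HIGH OR HIGH OR HIGH = HIGH
m3 = NOT m1 = NOT HIGH = LOW
m4 = q OR m3 = LOW OR LOW = LOW
m7 = m2 AND m1 = HIGH AND HIGH = HIGH
m8 = p OR m7 = HIGH OR HIGH = HIGH
m14 = r NAND m4 = HIGH NAND LOW = HIGH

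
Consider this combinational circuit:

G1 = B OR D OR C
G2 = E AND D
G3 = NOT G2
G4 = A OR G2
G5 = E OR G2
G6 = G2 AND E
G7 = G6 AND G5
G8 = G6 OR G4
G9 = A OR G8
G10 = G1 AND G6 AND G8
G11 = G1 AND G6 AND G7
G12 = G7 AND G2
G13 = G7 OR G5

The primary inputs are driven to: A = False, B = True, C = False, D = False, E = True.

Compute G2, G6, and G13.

G2 = False, G6 = False, G13 = True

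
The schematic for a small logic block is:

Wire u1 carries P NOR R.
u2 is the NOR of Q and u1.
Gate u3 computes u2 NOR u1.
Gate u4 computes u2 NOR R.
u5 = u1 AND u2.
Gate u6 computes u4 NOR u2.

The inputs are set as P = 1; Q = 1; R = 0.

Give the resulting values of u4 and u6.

u4 = 1  u6 = 0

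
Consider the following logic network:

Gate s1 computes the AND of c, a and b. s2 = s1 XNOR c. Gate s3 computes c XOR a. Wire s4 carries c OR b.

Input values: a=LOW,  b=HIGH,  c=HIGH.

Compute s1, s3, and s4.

s1 = LOW; s3 = HIGH; s4 = HIGH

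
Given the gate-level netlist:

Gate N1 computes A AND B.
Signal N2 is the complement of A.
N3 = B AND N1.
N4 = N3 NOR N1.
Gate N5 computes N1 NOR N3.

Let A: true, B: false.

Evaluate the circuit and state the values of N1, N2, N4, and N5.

N1 = false, N2 = false, N4 = true, N5 = true

N1 = A AND B = true AND false = false
N2 = NOT A = NOT true = false
N3 = B AND N1 = false AND false = false
N4 = N3 NOR N1 = false NOR false = true
N5 = N1 NOR N3 = false NOR false = true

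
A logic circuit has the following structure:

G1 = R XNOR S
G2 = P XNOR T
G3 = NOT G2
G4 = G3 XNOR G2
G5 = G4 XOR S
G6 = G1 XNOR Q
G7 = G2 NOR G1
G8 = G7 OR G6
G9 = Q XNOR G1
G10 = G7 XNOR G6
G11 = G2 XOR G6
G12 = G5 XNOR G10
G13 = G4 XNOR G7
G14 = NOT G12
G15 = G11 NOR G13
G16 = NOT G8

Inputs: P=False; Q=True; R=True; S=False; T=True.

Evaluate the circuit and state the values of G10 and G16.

G10 = False  G16 = False

G1 = R XNOR S = True XNOR False = False
G2 = P XNOR T = False XNOR True = False
G6 = G1 XNOR Q = False XNOR True = False
G7 = G2 NOR G1 = False NOR False = True
G8 = G7 OR G6 = True OR False = True
G10 = G7 XNOR G6 = True XNOR False = False
G16 = NOT G8 = NOT True = False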